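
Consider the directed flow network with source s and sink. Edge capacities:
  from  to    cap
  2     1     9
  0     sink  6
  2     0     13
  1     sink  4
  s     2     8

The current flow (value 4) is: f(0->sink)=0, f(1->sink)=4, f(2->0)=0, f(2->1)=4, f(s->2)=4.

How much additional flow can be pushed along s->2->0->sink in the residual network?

4

Residual capacities along the path: s->2: 4, 2->0: 13, 0->sink: 6.
Minimum is 4.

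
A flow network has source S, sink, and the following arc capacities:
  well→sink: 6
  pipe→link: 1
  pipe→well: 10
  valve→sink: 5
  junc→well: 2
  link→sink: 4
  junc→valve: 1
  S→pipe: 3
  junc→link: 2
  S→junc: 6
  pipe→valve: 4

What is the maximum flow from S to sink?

Augment S→pipe→valve→sink: bottleneck 3. Total 3.
Augment S→junc→well→sink: bottleneck 2. Total 5.
Augment S→junc→valve→sink: bottleneck 1. Total 6.
Augment S→junc→link→sink: bottleneck 2. Total 8.
No augmenting path remains in the residual graph.

8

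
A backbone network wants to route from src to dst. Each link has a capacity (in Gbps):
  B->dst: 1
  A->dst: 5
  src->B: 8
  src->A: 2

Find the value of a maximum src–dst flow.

Augment src->B->dst: bottleneck 1. Total 1.
Augment src->A->dst: bottleneck 2. Total 3.
No augmenting path remains in the residual graph.

3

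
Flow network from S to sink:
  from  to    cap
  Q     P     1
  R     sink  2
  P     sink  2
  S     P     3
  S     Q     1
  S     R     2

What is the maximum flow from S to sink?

4

Augment S→R→sink: bottleneck 2. Total 2.
Augment S→P→sink: bottleneck 2. Total 4.
No augmenting path remains in the residual graph.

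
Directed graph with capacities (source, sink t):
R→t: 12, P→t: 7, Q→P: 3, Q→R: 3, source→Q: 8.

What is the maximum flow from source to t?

Augment source→Q→R→t: bottleneck 3. Total 3.
Augment source→Q→P→t: bottleneck 3. Total 6.
No augmenting path remains in the residual graph.

6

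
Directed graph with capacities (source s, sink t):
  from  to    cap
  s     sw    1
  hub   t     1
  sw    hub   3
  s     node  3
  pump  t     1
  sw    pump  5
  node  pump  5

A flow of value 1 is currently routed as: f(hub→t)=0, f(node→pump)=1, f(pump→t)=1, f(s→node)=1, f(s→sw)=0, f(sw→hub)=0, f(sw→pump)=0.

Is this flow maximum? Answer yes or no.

No

Residual path s→sw→hub→t has bottleneck 1 > 0.
Pushing 1 along it raises the flow to 2, so the given flow is not maximum.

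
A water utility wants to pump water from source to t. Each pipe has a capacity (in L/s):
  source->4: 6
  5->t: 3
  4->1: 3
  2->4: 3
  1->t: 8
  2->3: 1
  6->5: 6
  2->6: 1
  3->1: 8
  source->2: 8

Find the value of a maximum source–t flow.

Augment source->4->1->t: bottleneck 3. Total 3.
Augment source->2->6->5->t: bottleneck 1. Total 4.
Augment source->2->3->1->t: bottleneck 1. Total 5.
No augmenting path remains in the residual graph.

5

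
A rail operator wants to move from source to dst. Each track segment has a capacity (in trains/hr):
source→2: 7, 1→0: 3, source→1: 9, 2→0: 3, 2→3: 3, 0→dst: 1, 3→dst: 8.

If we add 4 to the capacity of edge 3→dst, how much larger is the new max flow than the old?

Original max flow = 4.
Edge 3→dst does not cross the min cut (source side {0, 1, 2, source}), so extra capacity there cannot help.
New max flow = 4. Increase = 0.

0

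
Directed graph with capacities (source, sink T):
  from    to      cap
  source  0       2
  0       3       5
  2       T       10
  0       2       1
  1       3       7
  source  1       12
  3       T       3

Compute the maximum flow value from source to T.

Augment source->1->3->T: bottleneck 3. Total 3.
Augment source->0->2->T: bottleneck 1. Total 4.
No augmenting path remains in the residual graph.

4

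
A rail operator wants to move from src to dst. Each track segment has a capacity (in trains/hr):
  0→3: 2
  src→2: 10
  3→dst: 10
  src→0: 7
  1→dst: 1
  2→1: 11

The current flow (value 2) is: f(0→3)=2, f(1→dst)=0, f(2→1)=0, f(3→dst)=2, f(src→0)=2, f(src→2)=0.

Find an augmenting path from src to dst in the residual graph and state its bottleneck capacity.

src→2→1→dst, bottleneck 1

Residual along src→2→1→dst: src→2: 10, 2→1: 11, 1→dst: 1.
Bottleneck = min = 1.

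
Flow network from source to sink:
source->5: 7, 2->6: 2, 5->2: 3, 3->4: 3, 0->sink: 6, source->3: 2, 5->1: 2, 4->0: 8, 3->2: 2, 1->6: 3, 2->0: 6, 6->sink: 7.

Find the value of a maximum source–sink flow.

7

Augment source->5->1->6->sink: bottleneck 2. Total 2.
Augment source->5->2->6->sink: bottleneck 2. Total 4.
Augment source->5->2->0->sink: bottleneck 1. Total 5.
Augment source->3->2->0->sink: bottleneck 2. Total 7.
No augmenting path remains in the residual graph.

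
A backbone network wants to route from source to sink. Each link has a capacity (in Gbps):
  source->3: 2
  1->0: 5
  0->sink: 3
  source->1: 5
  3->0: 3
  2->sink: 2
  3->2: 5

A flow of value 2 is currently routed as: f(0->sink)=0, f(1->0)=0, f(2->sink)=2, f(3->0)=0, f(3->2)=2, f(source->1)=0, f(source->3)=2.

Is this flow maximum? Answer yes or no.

No

Residual path source->1->0->sink has bottleneck 3 > 0.
Pushing 3 along it raises the flow to 5, so the given flow is not maximum.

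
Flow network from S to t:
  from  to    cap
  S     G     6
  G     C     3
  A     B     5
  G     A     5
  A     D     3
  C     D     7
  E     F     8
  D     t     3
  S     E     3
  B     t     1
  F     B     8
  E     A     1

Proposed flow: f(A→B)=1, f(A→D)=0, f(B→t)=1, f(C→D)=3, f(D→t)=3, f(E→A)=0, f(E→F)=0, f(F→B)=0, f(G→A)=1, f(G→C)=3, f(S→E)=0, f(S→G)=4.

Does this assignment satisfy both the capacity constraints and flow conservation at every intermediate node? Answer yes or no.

Every edge has 0 ≤ f(e) ≤ cap(e).
At each intermediate node, inflow equals outflow.

Yes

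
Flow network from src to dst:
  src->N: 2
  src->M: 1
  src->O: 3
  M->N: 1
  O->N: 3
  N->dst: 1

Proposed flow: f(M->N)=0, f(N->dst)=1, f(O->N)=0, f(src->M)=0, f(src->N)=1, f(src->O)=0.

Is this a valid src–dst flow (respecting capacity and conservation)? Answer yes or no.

Yes

Every edge has 0 ≤ f(e) ≤ cap(e).
At each intermediate node, inflow equals outflow.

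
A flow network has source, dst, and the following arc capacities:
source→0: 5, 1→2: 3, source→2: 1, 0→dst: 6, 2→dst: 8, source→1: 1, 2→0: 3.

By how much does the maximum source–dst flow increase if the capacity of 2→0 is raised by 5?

0

Original max flow = 7.
Edge 2→0 does not cross the min cut (source side {source}), so extra capacity there cannot help.
New max flow = 7. Increase = 0.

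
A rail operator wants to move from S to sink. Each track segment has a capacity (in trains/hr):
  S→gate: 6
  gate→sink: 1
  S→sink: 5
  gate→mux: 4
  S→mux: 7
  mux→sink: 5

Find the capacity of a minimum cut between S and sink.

11

Max flow = 11 (via 3 augmenting paths).
In the residual at optimum, the set reachable from S is {S, gate, mux}.
Cut edges: S→sink (cap 5), gate→sink (cap 1), mux→sink (cap 5). Sum = 11.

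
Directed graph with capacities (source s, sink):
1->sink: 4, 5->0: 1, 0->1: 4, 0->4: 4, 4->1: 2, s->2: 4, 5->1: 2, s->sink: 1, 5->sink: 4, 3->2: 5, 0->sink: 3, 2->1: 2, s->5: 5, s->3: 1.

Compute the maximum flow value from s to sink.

8

Augment s->sink: bottleneck 1. Total 1.
Augment s->5->sink: bottleneck 4. Total 5.
Augment s->5->0->sink: bottleneck 1. Total 6.
Augment s->2->1->sink: bottleneck 2. Total 8.
No augmenting path remains in the residual graph.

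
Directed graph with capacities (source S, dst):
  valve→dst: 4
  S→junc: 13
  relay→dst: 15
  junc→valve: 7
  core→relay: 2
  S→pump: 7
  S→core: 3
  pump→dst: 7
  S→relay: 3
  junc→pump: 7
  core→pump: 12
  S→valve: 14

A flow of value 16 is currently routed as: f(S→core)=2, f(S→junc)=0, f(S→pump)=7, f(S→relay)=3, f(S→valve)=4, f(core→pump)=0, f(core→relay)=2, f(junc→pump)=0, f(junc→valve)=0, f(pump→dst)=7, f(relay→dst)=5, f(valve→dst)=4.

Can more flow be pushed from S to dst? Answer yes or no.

No

Residual reachable from S: {S, core, junc, pump, valve}; dst is not reachable.
Saturated cut: S→relay, core→relay, valve→dst, pump→dst with total capacity 16 = current flow value. Flow is maximum.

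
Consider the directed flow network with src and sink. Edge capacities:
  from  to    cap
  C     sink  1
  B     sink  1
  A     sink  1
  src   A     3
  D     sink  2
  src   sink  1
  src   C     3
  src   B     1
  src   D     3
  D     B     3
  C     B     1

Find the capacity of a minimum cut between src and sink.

Max flow = 6 (via 5 augmenting paths).
In the residual at optimum, the set reachable from src is {A, B, C, D, src}.
Cut edges: src->sink (cap 1), C->sink (cap 1), D->sink (cap 2), B->sink (cap 1), A->sink (cap 1). Sum = 6.

6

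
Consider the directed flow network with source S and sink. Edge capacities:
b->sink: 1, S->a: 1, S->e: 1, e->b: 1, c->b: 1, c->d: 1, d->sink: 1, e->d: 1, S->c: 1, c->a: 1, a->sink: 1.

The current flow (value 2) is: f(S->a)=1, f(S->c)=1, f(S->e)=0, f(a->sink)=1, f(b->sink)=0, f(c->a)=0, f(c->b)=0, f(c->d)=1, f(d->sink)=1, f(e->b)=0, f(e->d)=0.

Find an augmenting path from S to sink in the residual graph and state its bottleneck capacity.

S->e->b->sink, bottleneck 1

Residual along S->e->b->sink: S->e: 1, e->b: 1, b->sink: 1.
Bottleneck = min = 1.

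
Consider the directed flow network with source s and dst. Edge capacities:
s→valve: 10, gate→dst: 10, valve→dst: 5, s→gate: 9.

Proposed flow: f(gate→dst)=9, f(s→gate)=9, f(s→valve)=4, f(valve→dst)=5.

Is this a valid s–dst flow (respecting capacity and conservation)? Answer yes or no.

No

Conservation fails at valve: inflow 4 ≠ outflow 5.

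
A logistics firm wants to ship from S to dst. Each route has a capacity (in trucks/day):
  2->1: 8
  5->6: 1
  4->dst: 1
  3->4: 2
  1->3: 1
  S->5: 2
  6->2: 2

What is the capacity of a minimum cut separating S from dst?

1

Max flow = 1 (via 1 augmenting path).
In the residual at optimum, the set reachable from S is {5, S}.
Cut edges: 5->6 (cap 1). Sum = 1.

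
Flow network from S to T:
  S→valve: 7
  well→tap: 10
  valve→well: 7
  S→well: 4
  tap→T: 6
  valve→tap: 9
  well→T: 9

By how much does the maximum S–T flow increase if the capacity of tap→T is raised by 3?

Original max flow = 11.
Edge tap→T does not cross the min cut (source side {S}), so extra capacity there cannot help.
New max flow = 11. Increase = 0.

0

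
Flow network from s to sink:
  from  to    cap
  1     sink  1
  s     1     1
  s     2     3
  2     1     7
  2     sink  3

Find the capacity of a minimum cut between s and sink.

4

Max flow = 4 (via 2 augmenting paths).
In the residual at optimum, the set reachable from s is {s}.
Cut edges: s→2 (cap 3), s→1 (cap 1). Sum = 4.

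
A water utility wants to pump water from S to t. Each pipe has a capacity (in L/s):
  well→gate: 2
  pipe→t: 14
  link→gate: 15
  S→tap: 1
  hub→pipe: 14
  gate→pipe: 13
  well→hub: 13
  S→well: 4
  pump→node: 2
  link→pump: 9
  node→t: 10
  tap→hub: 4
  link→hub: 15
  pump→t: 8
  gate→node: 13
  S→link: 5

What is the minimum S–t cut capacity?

10

Max flow = 10 (via 3 augmenting paths).
In the residual at optimum, the set reachable from S is {S}.
Cut edges: S→tap (cap 1), S→well (cap 4), S→link (cap 5). Sum = 10.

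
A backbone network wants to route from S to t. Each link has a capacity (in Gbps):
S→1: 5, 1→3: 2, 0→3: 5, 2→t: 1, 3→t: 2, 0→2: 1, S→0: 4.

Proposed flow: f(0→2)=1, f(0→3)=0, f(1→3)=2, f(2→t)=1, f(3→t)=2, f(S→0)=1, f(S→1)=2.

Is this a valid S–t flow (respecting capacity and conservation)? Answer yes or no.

Yes

Every edge has 0 ≤ f(e) ≤ cap(e).
At each intermediate node, inflow equals outflow.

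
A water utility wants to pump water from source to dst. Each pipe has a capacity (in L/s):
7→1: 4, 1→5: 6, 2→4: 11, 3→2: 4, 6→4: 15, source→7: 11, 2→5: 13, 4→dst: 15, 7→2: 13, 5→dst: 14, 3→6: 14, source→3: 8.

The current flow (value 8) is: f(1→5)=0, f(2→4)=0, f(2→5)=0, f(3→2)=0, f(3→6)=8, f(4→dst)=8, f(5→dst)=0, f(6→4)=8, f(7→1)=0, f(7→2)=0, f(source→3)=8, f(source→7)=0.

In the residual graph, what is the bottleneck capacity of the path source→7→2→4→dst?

Residual capacities along the path: source→7: 11, 7→2: 13, 2→4: 11, 4→dst: 7.
Minimum is 7.

7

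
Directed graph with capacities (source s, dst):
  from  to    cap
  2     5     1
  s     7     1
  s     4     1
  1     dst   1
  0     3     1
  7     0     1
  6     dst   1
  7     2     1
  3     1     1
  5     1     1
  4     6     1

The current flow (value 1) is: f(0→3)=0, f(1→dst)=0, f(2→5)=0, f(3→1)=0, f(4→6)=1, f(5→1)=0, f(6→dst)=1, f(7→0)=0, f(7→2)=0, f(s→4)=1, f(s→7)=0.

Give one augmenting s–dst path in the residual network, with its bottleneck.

s→7→2→5→1→dst, bottleneck 1

Residual along s→7→2→5→1→dst: s→7: 1, 7→2: 1, 2→5: 1, 5→1: 1, 1→dst: 1.
Bottleneck = min = 1.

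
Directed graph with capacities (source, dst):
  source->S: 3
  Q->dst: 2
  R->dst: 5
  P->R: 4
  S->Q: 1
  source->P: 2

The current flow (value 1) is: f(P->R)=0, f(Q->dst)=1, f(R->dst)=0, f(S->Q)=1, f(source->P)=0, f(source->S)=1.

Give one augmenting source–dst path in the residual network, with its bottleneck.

Residual along source->P->R->dst: source->P: 2, P->R: 4, R->dst: 5.
Bottleneck = min = 2.

source->P->R->dst, bottleneck 2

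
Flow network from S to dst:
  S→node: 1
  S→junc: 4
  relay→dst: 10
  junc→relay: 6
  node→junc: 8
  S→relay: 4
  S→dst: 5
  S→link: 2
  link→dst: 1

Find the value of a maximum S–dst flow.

Augment S→dst: bottleneck 5. Total 5.
Augment S→relay→dst: bottleneck 4. Total 9.
Augment S→link→dst: bottleneck 1. Total 10.
Augment S→junc→relay→dst: bottleneck 4. Total 14.
Augment S→node→junc→relay→dst: bottleneck 1. Total 15.
No augmenting path remains in the residual graph.

15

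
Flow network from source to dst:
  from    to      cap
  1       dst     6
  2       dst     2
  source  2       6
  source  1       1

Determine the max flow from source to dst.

Augment source->1->dst: bottleneck 1. Total 1.
Augment source->2->dst: bottleneck 2. Total 3.
No augmenting path remains in the residual graph.

3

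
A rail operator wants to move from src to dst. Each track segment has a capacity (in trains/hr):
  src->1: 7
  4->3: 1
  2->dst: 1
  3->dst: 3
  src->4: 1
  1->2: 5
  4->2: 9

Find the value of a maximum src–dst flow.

Augment src->1->2->dst: bottleneck 1. Total 1.
Augment src->4->3->dst: bottleneck 1. Total 2.
No augmenting path remains in the residual graph.

2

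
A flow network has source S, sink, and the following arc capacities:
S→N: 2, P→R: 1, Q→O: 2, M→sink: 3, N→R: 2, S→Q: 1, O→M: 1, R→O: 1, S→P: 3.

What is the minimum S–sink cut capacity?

1

Max flow = 1 (via 1 augmenting path).
In the residual at optimum, the set reachable from S is {N, O, P, Q, R, S}.
Cut edges: O→M (cap 1). Sum = 1.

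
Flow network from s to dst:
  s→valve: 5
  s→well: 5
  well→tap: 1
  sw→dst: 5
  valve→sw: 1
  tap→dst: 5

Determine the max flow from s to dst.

Augment s→well→tap→dst: bottleneck 1. Total 1.
Augment s→valve→sw→dst: bottleneck 1. Total 2.
No augmenting path remains in the residual graph.

2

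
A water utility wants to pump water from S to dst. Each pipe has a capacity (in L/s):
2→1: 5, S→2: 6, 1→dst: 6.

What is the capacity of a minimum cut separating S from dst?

5

Max flow = 5 (via 1 augmenting path).
In the residual at optimum, the set reachable from S is {2, S}.
Cut edges: 2→1 (cap 5). Sum = 5.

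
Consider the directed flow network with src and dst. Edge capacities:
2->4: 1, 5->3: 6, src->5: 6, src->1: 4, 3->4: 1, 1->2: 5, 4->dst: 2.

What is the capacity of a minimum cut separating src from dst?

2

Max flow = 2 (via 2 augmenting paths).
In the residual at optimum, the set reachable from src is {1, 2, 3, 5, src}.
Cut edges: 3->4 (cap 1), 2->4 (cap 1). Sum = 2.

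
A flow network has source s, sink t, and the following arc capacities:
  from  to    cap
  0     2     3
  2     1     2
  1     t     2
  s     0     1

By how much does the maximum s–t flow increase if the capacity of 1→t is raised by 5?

Original max flow = 1.
Edge 1→t does not cross the min cut (source side {s}), so extra capacity there cannot help.
New max flow = 1. Increase = 0.

0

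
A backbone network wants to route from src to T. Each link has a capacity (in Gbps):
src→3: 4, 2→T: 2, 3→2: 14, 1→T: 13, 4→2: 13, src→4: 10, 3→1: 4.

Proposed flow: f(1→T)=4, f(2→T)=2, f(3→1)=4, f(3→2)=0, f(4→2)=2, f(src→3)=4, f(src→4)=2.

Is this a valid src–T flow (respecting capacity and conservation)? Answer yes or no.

Every edge has 0 ≤ f(e) ≤ cap(e).
At each intermediate node, inflow equals outflow.

Yes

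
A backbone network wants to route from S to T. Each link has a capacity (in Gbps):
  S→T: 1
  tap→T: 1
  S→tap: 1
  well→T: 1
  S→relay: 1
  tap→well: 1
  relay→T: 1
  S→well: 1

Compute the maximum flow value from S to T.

4

Augment S→T: bottleneck 1. Total 1.
Augment S→tap→T: bottleneck 1. Total 2.
Augment S→well→T: bottleneck 1. Total 3.
Augment S→relay→T: bottleneck 1. Total 4.
No augmenting path remains in the residual graph.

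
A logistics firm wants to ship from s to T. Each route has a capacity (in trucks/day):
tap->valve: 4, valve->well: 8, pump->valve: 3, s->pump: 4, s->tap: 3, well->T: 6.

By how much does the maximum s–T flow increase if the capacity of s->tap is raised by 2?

0

Original max flow = 6.
Even with extra capacity on s->tap, another cut of capacity 6 remains binding.
New max flow = 6. Increase = 0.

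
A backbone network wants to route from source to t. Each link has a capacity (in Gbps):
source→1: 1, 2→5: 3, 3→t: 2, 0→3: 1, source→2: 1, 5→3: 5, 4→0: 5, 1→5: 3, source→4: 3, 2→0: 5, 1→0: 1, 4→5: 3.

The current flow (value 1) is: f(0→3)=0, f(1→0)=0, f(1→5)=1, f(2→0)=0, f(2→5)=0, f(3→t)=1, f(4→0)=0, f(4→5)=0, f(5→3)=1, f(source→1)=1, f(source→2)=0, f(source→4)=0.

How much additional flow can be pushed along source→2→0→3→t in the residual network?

1

Residual capacities along the path: source→2: 1, 2→0: 5, 0→3: 1, 3→t: 1.
Minimum is 1.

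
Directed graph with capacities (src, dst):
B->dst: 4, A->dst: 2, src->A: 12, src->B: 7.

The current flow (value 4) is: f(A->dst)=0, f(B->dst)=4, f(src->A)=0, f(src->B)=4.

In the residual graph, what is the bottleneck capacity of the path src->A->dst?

Residual capacities along the path: src->A: 12, A->dst: 2.
Minimum is 2.

2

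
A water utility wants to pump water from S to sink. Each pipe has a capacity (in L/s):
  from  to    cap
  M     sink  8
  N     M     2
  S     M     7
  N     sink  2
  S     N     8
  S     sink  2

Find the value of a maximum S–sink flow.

Augment S->sink: bottleneck 2. Total 2.
Augment S->N->sink: bottleneck 2. Total 4.
Augment S->M->sink: bottleneck 7. Total 11.
Augment S->N->M->sink: bottleneck 1. Total 12.
No augmenting path remains in the residual graph.

12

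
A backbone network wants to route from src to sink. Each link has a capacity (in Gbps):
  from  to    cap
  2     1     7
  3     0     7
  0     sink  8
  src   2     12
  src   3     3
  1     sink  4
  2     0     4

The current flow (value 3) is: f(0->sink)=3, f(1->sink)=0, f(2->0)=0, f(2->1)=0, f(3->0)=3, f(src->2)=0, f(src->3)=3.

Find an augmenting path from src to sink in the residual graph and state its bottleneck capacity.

src->2->0->sink, bottleneck 4

Residual along src->2->0->sink: src->2: 12, 2->0: 4, 0->sink: 5.
Bottleneck = min = 4.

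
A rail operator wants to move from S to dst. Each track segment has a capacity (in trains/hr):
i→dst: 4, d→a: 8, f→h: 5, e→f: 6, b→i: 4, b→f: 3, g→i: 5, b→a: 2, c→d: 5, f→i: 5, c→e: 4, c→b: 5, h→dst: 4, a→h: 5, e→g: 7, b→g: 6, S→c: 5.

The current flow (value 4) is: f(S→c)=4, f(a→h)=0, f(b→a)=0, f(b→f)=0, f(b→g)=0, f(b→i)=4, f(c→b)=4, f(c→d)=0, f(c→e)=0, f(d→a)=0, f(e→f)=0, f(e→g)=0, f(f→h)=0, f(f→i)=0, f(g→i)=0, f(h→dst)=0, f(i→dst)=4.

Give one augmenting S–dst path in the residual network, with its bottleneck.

Residual along S→c→e→f→h→dst: S→c: 1, c→e: 4, e→f: 6, f→h: 5, h→dst: 4.
Bottleneck = min = 1.

S→c→e→f→h→dst, bottleneck 1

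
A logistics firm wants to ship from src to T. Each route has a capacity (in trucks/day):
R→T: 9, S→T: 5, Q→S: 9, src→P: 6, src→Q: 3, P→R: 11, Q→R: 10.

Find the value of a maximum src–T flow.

9

Augment src→P→R→T: bottleneck 6. Total 6.
Augment src→Q→R→T: bottleneck 3. Total 9.
No augmenting path remains in the residual graph.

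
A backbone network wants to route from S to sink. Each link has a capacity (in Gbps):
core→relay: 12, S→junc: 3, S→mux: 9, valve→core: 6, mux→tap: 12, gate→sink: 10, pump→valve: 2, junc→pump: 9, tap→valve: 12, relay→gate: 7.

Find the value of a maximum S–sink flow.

Augment S→mux→tap→valve→core→relay→gate→sink: bottleneck 6. Total 6.
No augmenting path remains in the residual graph.

6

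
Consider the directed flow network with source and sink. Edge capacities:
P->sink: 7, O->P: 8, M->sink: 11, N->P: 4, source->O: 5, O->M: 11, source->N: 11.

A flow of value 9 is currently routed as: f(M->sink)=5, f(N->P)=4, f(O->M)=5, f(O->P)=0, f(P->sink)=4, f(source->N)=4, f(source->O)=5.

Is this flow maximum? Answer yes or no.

Yes

Residual reachable from source: {N, source}; sink is not reachable.
Saturated cut: source->O, N->P with total capacity 9 = current flow value. Flow is maximum.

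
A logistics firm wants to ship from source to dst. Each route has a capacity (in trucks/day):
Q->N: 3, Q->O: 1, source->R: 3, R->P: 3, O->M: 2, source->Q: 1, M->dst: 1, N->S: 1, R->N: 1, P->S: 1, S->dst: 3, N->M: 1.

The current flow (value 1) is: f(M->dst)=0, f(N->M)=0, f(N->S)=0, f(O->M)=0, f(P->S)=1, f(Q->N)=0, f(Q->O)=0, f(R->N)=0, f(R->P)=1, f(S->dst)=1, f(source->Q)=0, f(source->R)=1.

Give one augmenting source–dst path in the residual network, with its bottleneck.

Residual along source->R->N->S->dst: source->R: 2, R->N: 1, N->S: 1, S->dst: 2.
Bottleneck = min = 1.

source->R->N->S->dst, bottleneck 1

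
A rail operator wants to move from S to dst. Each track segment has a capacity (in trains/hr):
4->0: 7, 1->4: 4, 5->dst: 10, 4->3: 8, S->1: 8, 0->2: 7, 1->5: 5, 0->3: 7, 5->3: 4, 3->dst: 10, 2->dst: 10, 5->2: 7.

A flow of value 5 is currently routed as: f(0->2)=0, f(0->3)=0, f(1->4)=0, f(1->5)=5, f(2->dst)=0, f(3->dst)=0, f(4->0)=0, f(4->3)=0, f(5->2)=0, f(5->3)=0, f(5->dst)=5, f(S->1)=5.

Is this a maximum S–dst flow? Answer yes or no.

Residual path S->1->4->3->dst has bottleneck 3 > 0.
Pushing 3 along it raises the flow to 8, so the given flow is not maximum.

No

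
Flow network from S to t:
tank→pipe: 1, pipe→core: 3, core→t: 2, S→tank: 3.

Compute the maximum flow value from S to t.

1

Augment S→tank→pipe→core→t: bottleneck 1. Total 1.
No augmenting path remains in the residual graph.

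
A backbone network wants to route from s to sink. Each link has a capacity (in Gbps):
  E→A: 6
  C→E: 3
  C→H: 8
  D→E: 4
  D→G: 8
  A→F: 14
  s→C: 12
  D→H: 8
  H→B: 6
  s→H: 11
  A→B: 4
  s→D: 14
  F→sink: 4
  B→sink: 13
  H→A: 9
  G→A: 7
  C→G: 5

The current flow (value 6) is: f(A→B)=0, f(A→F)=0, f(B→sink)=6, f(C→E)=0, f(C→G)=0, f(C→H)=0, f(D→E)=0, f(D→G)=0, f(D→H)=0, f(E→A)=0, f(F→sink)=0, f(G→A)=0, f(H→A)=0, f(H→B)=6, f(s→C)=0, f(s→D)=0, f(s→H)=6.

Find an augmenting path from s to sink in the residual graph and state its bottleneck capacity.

Residual along s→H→A→F→sink: s→H: 5, H→A: 9, A→F: 14, F→sink: 4.
Bottleneck = min = 4.

s→H→A→F→sink, bottleneck 4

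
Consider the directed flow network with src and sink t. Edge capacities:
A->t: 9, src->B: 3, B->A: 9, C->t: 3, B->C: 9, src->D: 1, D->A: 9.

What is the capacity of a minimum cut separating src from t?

4

Max flow = 4 (via 2 augmenting paths).
In the residual at optimum, the set reachable from src is {src}.
Cut edges: src->D (cap 1), src->B (cap 3). Sum = 4.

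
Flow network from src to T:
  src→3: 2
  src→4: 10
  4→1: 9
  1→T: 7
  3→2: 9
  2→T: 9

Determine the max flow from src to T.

Augment src→4→1→T: bottleneck 7. Total 7.
Augment src→3→2→T: bottleneck 2. Total 9.
No augmenting path remains in the residual graph.

9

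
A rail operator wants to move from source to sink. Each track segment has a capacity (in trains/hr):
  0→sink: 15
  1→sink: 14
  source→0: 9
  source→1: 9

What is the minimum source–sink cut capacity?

18

Max flow = 18 (via 2 augmenting paths).
In the residual at optimum, the set reachable from source is {source}.
Cut edges: source→0 (cap 9), source→1 (cap 9). Sum = 18.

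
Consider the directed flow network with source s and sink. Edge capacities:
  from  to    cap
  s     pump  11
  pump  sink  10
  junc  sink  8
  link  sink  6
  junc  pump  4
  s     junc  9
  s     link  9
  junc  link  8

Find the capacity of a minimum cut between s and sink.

Max flow = 24 (via 3 augmenting paths).
In the residual at optimum, the set reachable from s is {junc, link, pump, s}.
Cut edges: junc→sink (cap 8), pump→sink (cap 10), link→sink (cap 6). Sum = 24.

24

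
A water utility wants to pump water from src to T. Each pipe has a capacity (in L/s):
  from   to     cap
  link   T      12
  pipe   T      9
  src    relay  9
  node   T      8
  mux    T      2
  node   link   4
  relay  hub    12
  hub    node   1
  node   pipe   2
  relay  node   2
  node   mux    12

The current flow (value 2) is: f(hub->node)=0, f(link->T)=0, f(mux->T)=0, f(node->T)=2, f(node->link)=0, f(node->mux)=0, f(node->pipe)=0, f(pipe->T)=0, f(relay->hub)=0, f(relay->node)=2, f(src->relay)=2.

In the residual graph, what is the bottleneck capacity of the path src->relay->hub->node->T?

Residual capacities along the path: src->relay: 7, relay->hub: 12, hub->node: 1, node->T: 6.
Minimum is 1.

1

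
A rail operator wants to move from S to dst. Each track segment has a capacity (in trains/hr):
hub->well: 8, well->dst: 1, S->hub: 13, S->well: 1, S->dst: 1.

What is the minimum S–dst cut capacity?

2

Max flow = 2 (via 2 augmenting paths).
In the residual at optimum, the set reachable from S is {S, hub, well}.
Cut edges: S->dst (cap 1), well->dst (cap 1). Sum = 2.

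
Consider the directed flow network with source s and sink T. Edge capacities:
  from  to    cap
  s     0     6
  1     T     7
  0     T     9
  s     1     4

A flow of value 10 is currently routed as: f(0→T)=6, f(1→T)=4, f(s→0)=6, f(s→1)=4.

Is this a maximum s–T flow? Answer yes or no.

Residual reachable from s: {s}; T is not reachable.
Saturated cut: s→1, s→0 with total capacity 10 = current flow value. Flow is maximum.

Yes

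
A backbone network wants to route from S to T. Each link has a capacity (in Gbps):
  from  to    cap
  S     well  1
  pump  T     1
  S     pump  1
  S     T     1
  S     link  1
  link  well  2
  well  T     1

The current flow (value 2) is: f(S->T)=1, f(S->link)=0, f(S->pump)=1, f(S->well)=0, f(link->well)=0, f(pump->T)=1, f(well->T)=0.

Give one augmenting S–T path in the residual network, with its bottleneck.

Residual along S->well->T: S->well: 1, well->T: 1.
Bottleneck = min = 1.

S->well->T, bottleneck 1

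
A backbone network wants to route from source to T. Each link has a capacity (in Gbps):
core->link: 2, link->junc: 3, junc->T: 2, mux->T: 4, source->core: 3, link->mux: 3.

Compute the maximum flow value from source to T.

Augment source->core->link->mux->T: bottleneck 2. Total 2.
No augmenting path remains in the residual graph.

2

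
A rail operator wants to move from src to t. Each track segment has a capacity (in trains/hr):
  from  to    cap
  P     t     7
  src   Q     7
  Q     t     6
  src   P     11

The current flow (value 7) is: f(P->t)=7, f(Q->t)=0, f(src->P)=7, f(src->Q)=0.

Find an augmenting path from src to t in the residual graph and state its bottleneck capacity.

src->Q->t, bottleneck 6

Residual along src->Q->t: src->Q: 7, Q->t: 6.
Bottleneck = min = 6.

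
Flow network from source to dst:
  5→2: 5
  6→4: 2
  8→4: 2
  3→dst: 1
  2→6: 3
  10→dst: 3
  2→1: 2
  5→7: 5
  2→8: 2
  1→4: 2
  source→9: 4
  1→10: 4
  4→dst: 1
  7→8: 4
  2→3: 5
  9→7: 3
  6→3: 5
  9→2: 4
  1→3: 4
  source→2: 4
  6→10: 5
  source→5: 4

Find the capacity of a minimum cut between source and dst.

5

Max flow = 5 (via 3 augmenting paths).
In the residual at optimum, the set reachable from source is {1, 10, 2, 3, 4, 5, 6, 7, 8, 9, source}.
Cut edges: 10→dst (cap 3), 4→dst (cap 1), 3→dst (cap 1). Sum = 5.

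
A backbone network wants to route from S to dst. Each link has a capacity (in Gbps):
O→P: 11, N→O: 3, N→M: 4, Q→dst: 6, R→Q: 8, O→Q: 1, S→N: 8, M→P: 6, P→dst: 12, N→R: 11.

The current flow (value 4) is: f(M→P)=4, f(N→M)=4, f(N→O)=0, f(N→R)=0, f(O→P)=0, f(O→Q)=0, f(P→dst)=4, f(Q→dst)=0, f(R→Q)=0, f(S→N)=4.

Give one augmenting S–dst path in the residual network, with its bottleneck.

S→N→R→Q→dst, bottleneck 4

Residual along S→N→R→Q→dst: S→N: 4, N→R: 11, R→Q: 8, Q→dst: 6.
Bottleneck = min = 4.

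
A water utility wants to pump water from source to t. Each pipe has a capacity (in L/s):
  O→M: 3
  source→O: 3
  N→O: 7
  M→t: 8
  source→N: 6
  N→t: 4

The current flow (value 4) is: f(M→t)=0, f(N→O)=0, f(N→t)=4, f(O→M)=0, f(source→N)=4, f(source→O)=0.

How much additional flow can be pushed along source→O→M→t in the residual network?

Residual capacities along the path: source→O: 3, O→M: 3, M→t: 8.
Minimum is 3.

3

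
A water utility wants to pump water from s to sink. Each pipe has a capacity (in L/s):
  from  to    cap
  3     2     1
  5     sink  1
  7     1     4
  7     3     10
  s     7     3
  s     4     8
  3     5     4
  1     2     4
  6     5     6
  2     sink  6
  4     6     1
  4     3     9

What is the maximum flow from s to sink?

Augment s→7→1→2→sink: bottleneck 3. Total 3.
Augment s→4→3→2→sink: bottleneck 1. Total 4.
Augment s→4→3→5→sink: bottleneck 1. Total 5.
No augmenting path remains in the residual graph.

5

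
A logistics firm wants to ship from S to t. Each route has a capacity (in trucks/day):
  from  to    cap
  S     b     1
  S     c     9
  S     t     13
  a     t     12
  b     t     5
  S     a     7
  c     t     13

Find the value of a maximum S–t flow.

30

Augment S->t: bottleneck 13. Total 13.
Augment S->c->t: bottleneck 9. Total 22.
Augment S->b->t: bottleneck 1. Total 23.
Augment S->a->t: bottleneck 7. Total 30.
No augmenting path remains in the residual graph.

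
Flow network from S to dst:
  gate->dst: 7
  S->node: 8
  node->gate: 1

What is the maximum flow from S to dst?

1

Augment S->node->gate->dst: bottleneck 1. Total 1.
No augmenting path remains in the residual graph.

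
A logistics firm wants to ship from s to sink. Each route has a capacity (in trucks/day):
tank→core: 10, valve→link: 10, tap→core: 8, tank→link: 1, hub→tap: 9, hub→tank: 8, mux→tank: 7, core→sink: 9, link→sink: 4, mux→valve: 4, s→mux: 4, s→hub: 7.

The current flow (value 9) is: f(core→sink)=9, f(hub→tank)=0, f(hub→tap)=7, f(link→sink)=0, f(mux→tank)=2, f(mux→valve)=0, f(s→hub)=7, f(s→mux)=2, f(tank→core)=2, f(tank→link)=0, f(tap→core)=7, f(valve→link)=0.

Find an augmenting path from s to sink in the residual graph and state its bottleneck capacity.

Residual along s→mux→tank→link→sink: s→mux: 2, mux→tank: 5, tank→link: 1, link→sink: 4.
Bottleneck = min = 1.

s→mux→tank→link→sink, bottleneck 1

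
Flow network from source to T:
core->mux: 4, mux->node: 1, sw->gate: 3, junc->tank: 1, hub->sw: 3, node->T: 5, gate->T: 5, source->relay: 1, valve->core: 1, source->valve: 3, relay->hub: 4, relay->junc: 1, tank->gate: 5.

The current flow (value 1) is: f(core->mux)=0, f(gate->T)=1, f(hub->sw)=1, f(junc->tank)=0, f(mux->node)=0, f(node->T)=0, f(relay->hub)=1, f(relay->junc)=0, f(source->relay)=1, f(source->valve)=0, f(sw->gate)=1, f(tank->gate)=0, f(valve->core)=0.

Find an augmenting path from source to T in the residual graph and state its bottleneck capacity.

Residual along source->valve->core->mux->node->T: source->valve: 3, valve->core: 1, core->mux: 4, mux->node: 1, node->T: 5.
Bottleneck = min = 1.

source->valve->core->mux->node->T, bottleneck 1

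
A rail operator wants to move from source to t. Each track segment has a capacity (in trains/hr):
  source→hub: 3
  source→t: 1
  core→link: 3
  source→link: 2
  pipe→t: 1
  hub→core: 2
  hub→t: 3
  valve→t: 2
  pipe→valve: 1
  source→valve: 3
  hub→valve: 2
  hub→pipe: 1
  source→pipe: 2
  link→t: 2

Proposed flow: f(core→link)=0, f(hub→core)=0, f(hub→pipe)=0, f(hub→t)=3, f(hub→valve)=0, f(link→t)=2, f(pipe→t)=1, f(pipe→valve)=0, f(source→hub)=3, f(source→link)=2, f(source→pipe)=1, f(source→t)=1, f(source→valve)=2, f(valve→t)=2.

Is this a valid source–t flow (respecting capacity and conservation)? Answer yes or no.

Every edge has 0 ≤ f(e) ≤ cap(e).
At each intermediate node, inflow equals outflow.

Yes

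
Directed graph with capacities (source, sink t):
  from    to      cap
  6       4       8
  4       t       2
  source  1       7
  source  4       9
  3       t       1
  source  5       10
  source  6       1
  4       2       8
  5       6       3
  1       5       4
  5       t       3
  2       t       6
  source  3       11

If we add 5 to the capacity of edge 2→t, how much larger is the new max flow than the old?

Original max flow = 12.
After raising cap(2→t), augmenting paths through that edge carry 2 more units.
New max flow = 14. Increase = 2.

2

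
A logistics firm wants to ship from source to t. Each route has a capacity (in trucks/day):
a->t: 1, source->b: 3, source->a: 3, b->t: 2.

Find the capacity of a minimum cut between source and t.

3

Max flow = 3 (via 2 augmenting paths).
In the residual at optimum, the set reachable from source is {a, b, source}.
Cut edges: a->t (cap 1), b->t (cap 2). Sum = 3.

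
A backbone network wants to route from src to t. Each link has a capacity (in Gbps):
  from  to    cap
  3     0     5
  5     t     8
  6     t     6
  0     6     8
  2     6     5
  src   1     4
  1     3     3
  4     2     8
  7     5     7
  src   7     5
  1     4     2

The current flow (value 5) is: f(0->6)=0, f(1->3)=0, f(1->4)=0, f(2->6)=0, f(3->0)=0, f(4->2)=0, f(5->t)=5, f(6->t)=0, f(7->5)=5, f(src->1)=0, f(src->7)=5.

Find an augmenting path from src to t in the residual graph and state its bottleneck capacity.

src->1->3->0->6->t, bottleneck 3

Residual along src->1->3->0->6->t: src->1: 4, 1->3: 3, 3->0: 5, 0->6: 8, 6->t: 6.
Bottleneck = min = 3.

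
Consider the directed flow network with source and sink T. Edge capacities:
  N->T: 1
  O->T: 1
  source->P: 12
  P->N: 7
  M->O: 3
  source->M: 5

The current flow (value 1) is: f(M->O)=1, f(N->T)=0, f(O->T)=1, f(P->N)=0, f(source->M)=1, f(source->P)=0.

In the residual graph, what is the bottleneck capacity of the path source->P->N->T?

Residual capacities along the path: source->P: 12, P->N: 7, N->T: 1.
Minimum is 1.

1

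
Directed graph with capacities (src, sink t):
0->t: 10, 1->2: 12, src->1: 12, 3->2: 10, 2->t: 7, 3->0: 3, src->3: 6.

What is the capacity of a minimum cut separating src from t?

Max flow = 10 (via 3 augmenting paths).
In the residual at optimum, the set reachable from src is {1, 2, 3, src}.
Cut edges: 3->0 (cap 3), 2->t (cap 7). Sum = 10.

10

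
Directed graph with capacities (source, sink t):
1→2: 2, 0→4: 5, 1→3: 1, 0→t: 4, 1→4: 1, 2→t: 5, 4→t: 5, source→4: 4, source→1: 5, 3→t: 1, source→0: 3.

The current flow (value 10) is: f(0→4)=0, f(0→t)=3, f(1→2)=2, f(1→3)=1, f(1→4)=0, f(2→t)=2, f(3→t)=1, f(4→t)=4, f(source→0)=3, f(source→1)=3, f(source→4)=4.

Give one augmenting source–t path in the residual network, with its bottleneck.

source→1→4→t, bottleneck 1

Residual along source→1→4→t: source→1: 2, 1→4: 1, 4→t: 1.
Bottleneck = min = 1.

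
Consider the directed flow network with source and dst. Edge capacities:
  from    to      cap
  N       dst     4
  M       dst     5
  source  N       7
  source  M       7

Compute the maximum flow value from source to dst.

Augment source→N→dst: bottleneck 4. Total 4.
Augment source→M→dst: bottleneck 5. Total 9.
No augmenting path remains in the residual graph.

9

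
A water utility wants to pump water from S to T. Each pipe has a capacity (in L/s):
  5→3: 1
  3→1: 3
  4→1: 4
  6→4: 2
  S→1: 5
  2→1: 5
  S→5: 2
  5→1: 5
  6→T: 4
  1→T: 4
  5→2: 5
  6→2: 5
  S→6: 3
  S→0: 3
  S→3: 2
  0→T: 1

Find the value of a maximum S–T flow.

Augment S→0→T: bottleneck 1. Total 1.
Augment S→6→T: bottleneck 3. Total 4.
Augment S→1→T: bottleneck 4. Total 8.
No augmenting path remains in the residual graph.

8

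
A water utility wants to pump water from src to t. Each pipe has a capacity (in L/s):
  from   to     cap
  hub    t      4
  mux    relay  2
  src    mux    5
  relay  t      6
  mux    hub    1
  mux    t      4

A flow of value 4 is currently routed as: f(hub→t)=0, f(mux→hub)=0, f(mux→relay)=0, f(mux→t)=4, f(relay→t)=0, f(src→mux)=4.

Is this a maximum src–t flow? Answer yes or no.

No

Residual path src→mux→hub→t has bottleneck 1 > 0.
Pushing 1 along it raises the flow to 5, so the given flow is not maximum.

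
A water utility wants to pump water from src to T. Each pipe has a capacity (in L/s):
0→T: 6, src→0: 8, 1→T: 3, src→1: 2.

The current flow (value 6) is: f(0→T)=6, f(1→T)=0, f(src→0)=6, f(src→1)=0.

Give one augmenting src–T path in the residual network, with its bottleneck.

src→1→T, bottleneck 2

Residual along src→1→T: src→1: 2, 1→T: 3.
Bottleneck = min = 2.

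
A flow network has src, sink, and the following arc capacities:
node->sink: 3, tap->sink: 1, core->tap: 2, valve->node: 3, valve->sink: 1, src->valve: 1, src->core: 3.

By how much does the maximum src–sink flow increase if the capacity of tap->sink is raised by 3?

Original max flow = 2.
After raising cap(tap->sink), augmenting paths through that edge carry 1 more unit.
New max flow = 3. Increase = 1.

1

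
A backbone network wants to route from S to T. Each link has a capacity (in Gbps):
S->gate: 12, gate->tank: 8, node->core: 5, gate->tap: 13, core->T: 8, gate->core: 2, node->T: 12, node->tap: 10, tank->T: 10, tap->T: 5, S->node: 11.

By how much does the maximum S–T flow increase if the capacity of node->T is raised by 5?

0

Original max flow = 23.
Edge node->T does not cross the min cut (source side {S}), so extra capacity there cannot help.
New max flow = 23. Increase = 0.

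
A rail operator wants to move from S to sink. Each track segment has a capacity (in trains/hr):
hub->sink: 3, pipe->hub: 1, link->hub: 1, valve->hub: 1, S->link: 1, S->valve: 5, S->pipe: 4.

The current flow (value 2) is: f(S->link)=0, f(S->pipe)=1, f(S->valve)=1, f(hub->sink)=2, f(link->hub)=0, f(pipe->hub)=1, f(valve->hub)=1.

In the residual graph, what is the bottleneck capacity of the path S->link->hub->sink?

Residual capacities along the path: S->link: 1, link->hub: 1, hub->sink: 1.
Minimum is 1.

1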